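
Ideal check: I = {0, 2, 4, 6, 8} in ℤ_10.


Check ideal conditions for I = {0, 2, 4, 6, 8} in ℤ_10:
(1) I is an additive subgroup? Yes
(2) For r ∈ ℤ_10 and a ∈ I: r·a ∈ I? Yes

Yes, I is an ideal of ℤ_10


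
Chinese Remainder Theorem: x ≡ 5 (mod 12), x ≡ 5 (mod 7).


m₁ = 12, m₂ = 7, gcd = 1, so CRT applies. M = m₁·m₂ = 84
Let M₁ = M/m₁ = 7, M₂ = M/m₂ = 12
Find y₁ ≡ M₁⁻¹ (mod m₁): 7⁻¹ ≡ 7 (mod 12)
Find y₂ ≡ M₂⁻¹ (mod m₂): 12⁻¹ ≡ 3 (mod 7)
x = a₁·M₁·y₁ + a₂·M₂·y₂ = 5·7·7 + 5·12·3 = 425
Reduce mod 84: x ≡ 5
Check: 5 mod 12 = 5 ✓, 5 mod 7 = 5 ✓

x ≡ 5 (mod 84)


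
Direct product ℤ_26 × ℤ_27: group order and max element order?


|ℤ_26 × ℤ_27| = 26 × 27 = 702
Max element order = lcm(26,27) = 702
Cyclic? Yes (gcd=1)

|ℤ_26×ℤ_27| = 702, max element order = 702


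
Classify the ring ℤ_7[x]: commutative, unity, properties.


ℤ_7 is a field (n prime), so ℤ_7[x] is a commutative integral domain with unity
Commutative: Yes
Integral domain: Yes
Has unity: Yes

ℤ_7[x]: Commutative=Yes, Unity=Yes


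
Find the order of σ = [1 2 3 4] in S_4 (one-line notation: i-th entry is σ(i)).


Cycle decomposition: identity (all elements fixed)
Order = 1 (identity has order 1)

ord(σ) = 1


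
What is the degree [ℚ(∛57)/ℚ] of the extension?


∛57 has minimal polynomial x³ - 57 (irreducible over ℚ since 57 is not a perfect cube)

[ℚ(∛57)/ℚ] = 3


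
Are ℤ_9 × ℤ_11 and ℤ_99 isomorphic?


Comparing ℤ_9 × ℤ_11 and ℤ_99:
gcd(9,11) = 1, so ℤ_9 × ℤ_11 ≅ ℤ_99 (CRT)

Yes, ℤ_9 × ℤ_11 ≅ ℤ_99


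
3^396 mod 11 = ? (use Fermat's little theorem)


Fermat's little theorem: if p is prime and gcd(a,p)=1, then a^(p-1) ≡ 1 (mod p)
p = 11 is prime, gcd(3,11) = 1
Reduce exponent: 396 mod 10 = 6
So 3^396 ≡ 3^6 (mod 11)
3^6 mod 11 = 3

3^396 ≡ 3 (mod 11)


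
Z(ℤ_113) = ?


Z(G) = {g ∈ G | gx = xg for all x ∈ G}
ℤ_113 is abelian, so Z(G) = G

Z(ℤ_113) = ℤ_113


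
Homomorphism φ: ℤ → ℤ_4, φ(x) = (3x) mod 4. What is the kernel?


Kernel = preimage of identity
ker(φ) = {x ∈ ℤ : 3x ≡ 0 (mod 4)}. gcd(3,4) = 1, so 3x ≡ 0 (mod 4) ⟺ x ≡ 0 (mod 4/1 = 4). Hence ker(φ) = 4ℤ

ker(φ) = 4ℤ


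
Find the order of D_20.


|D_n| = 2n (n rotations and n reflections)
|D_20| = 2×20 = 40

|D_20| = 40


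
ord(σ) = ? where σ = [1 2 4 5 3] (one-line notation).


Cycle decomposition: (3 4 5)
Cycle lengths: 3
Order = lcm(3) = 3

ord(σ) = 3


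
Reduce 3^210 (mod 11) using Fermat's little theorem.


Fermat's little theorem: if p is prime and gcd(a,p)=1, then a^(p-1) ≡ 1 (mod p)
p = 11 is prime, gcd(3,11) = 1
Reduce exponent: 210 mod 10 = 0
So 3^210 ≡ 3^0 (mod 11)
3^0 = 1

3^210 ≡ 1 (mod 11)


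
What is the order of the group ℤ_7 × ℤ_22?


|A × B| = |A| · |B|
|ℤ_7 × ℤ_22| = 7 × 22 = 154

|ℤ_7 × ℤ_22| = 154


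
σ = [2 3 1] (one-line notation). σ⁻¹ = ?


To find σ⁻¹, swap domain and range:
σ(1) = 2 → σ⁻¹(2) = 1
σ(2) = 3 → σ⁻¹(3) = 2
σ(3) = 1 → σ⁻¹(1) = 3

σ⁻¹ = [3 1 2]


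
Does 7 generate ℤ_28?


g generates ℤ_n iff gcd(g, n) = 1
gcd(7, 28) = 7
Since gcd = 7 ≠ 1, ⟨7⟩ has order 4 < 28, so 7 is not a generator.

No, 7 does not generate ℤ_28


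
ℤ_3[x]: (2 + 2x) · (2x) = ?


Expand and collect like terms; reduce coefficients mod 3:
x^0: 2·0 = 0 ≡ 0 (mod 3)
x^1: 2·2 + 2·0 = 4 ≡ 1 (mod 3)
x^2: 2·2 = 4 ≡ 1 (mod 3)
Result: x + x^2

f · g = x + x^2


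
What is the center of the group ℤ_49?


Z(G) = {g ∈ G | gx = xg for all x ∈ G}
ℤ_49 is abelian, so Z(G) = G

Z(ℤ_49) = ℤ_49


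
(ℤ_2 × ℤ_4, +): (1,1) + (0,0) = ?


Operation: componentwise addition mod (2, 4)
(1,1) + (0,0) = ((a₁+b₁) mod 2, (a₂+b₂) mod 4) with a = (1,1), b = (0,0)

(1,1) + (0,0) = (1,1)


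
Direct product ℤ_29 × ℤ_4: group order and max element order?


|ℤ_29 × ℤ_4| = 29 × 4 = 116
Max element order = lcm(29,4) = 116
Cyclic? Yes (gcd=1)

|ℤ_29×ℤ_4| = 116, max element order = 116


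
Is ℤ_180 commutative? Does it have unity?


ℤ_180 is a commutative ring with unity 1; 180 = 2×90 is composite, so 2·90 ≡ 0 gives zero divisors (not an integral domain)
Commutative: Yes
Integral domain: No
Has unity: Yes

ℤ_180: Commutative=Yes, Unity=Yes


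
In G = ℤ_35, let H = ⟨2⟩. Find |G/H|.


|⟨2⟩| = n / gcd(2, 35) = 35 / 1 = 35
H is normal (ℤ_35 is abelian).
|G/H| = |G| / |H| = 35 / 35 = 1

|G/H| = 1


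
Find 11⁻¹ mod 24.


Use the extended Euclidean algorithm to write 1 = 11·s + 24·t; then s mod 24 is the inverse.
Euclidean algorithm:
  11 = 0·24 + 11
  24 = 2·11 + 2
  11 = 5·2 + 1
  2 = 2·1 + 0
gcd(11,24) = 1
Back-substitution gives: 11·(11) + 24·(-5) = 1
So 11⁻¹ ≡ 11 ≡ 11 (mod 24)
Check: 11 × 11 = 121 ≡ 1 (mod 24) ✓

11⁻¹ ≡ 11 (mod 24)


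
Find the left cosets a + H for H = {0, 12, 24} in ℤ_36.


H = {0, 12, 24}, |H| = 3
Number of cosets = |G|/|H| = 36/3 = 12
0 + H = {0, 12, 24}
1 + H = {1, 13, 25}
2 + H = {2, 14, 26}
3 + H = {3, 15, 27}
4 + H = {4, 16, 28}
5 + H = {5, 17, 29}
6 + H = {6, 18, 30}
7 + H = {7, 19, 31}
8 + H = {8, 20, 32}
9 + H = {9, 21, 33}
10 + H = {10, 22, 34}
11 + H = {11, 23, 35}

Cosets: 0+H={0,12,24}; 1+H={1,13,25}; 2+H={2,14,26}; 3+H={3,15,27}; 4+H={4,16,28}; 5+H={5,17,29}; 6+H={6,18,30}; 7+H={7,19,31}; 8+H={8,20,32}; 9+H={9,21,33}; 10+H={10,22,34}; 11+H={11,23,35}


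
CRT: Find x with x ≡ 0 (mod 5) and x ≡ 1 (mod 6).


m₁ = 5, m₂ = 6, gcd = 1, so CRT applies. M = m₁·m₂ = 30
Let M₁ = M/m₁ = 6, M₂ = M/m₂ = 5
Find y₁ ≡ M₁⁻¹ (mod m₁): 6⁻¹ ≡ 1 (mod 5)
Find y₂ ≡ M₂⁻¹ (mod m₂): 5⁻¹ ≡ 5 (mod 6)
x = a₁·M₁·y₁ + a₂·M₂·y₂ = 0·6·1 + 1·5·5 = 25
Reduce mod 30: x ≡ 25
Check: 25 mod 5 = 0 ✓, 25 mod 6 = 1 ✓

x ≡ 25 (mod 30)


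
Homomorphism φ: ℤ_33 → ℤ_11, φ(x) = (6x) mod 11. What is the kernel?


Kernel = preimage of identity
ker(φ) = {x ∈ ℤ_33 : 6x ≡ 0 (mod 11)}. Since 11 | 33, φ is well-defined. The kernel is the cyclic subgroup ⟨11⟩ of ℤ_33 (order 3), i.e. {0, 11, 22}

ker(φ) = {0, 11, 22}


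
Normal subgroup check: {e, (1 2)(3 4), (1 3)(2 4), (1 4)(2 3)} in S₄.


H = {e, (1 2)(3 4), (1 3)(2 4), (1 4)(2 3)} in S₄
This is the Klein four-group V₄; it is normal in S₄ (it is a union of conjugacy classes)

Yes, normal subgroup


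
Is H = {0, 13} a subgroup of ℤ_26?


Subgroup test for H = {0, 13} in (ℤ_26, +):
(1) 0 ∈ H? Yes
(2) Closure: for all a,b ∈ H, (a+b) mod 26 ∈ H? Yes
(3) Inverses: for all a ∈ H, -a mod 26 ∈ H? Yes

Yes, H is a subgroup of ℤ_26


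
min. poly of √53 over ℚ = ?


√53 satisfies x² - 53 = 0, irreducible over ℚ since 53 is squarefree

Minimal polynomial: x² - 53


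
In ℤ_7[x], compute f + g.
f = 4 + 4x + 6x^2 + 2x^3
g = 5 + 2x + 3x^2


Add coefficients mod 7:
x^0: 4 + 5 = 2 (mod 7)
x^1: 4 + 2 = 6 (mod 7)
x^2: 6 + 3 = 2 (mod 7)
x^3: 2 + 0 = 2 (mod 7)
Result: 2 + 6x + 2x^2 + 2x^3

f + g = 2 + 6x + 2x^2 + 2x^3


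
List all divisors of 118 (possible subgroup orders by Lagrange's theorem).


Lagrange's theorem: |H| divides |G|
|G| = 118
Divisors of 118: 1, 2, 59, 118

Possible subgroup orders: {1, 2, 59, 118}


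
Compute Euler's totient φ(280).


Factor n: 280 = 2^3 × 5 × 7
φ(n) = n · ∏(1 - 1/p) over distinct primes p | n
φ(280) = 280 · (1 - 1/2) · (1 - 1/5) · (1 - 1/7) = 96

φ(280) = 96


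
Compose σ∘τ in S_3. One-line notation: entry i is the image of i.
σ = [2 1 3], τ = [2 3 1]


σ∘τ: apply τ first, then σ
1 →τ 2 →σ 1
2 →τ 3 →σ 3
3 →τ 1 →σ 2

σ∘τ = [1 3 2]


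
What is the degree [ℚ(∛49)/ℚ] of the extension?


∛49 has minimal polynomial x³ - 49 (irreducible over ℚ since 49 is not a perfect cube)

[ℚ(∛49)/ℚ] = 3


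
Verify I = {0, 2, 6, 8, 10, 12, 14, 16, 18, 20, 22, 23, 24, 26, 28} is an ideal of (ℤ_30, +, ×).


Check ideal conditions for I = {0, 2, 6, 8, 10, 12, 14, 16, 18, 20, 22, 23, 24, 26, 28} in ℤ_30:
(1) I is an additive subgroup? No
(2) For r ∈ ℤ_30 and a ∈ I: r·a ∈ I? No  [counterexample: r=2, a=2, r·a mod 30 = 4 ∉ I]

No, I is not an ideal of ℤ_30


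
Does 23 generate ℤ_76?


g generates ℤ_n iff gcd(g, n) = 1
gcd(23, 76) = 1
Since gcd = 1, 23 is a generator.

Yes, 23 generates ℤ_76


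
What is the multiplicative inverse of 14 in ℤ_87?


Use the extended Euclidean algorithm to write 1 = 14·s + 87·t; then s mod 87 is the inverse.
Euclidean algorithm:
  14 = 0·87 + 14
  87 = 6·14 + 3
  14 = 4·3 + 2
  3 = 1·2 + 1
  2 = 2·1 + 0
gcd(14,87) = 1
Back-substitution gives: 14·(-31) + 87·(5) = 1
So 14⁻¹ ≡ -31 ≡ 56 (mod 87)
Check: 14 × 56 = 784 ≡ 1 (mod 87) ✓

14⁻¹ ≡ 56 (mod 87)


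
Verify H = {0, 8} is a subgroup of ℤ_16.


Subgroup test for H = {0, 8} in (ℤ_16, +):
(1) 0 ∈ H? Yes
(2) Closure: for all a,b ∈ H, (a+b) mod 16 ∈ H? Yes
(3) Inverses: for all a ∈ H, -a mod 16 ∈ H? Yes

Yes, H is a subgroup of ℤ_16


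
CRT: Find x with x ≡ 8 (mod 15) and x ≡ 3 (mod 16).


m₁ = 15, m₂ = 16, gcd = 1, so CRT applies. M = m₁·m₂ = 240
Let M₁ = M/m₁ = 16, M₂ = M/m₂ = 15
Find y₁ ≡ M₁⁻¹ (mod m₁): 16⁻¹ ≡ 1 (mod 15)
Find y₂ ≡ M₂⁻¹ (mod m₂): 15⁻¹ ≡ 15 (mod 16)
x = a₁·M₁·y₁ + a₂·M₂·y₂ = 8·16·1 + 3·15·15 = 803
Reduce mod 240: x ≡ 83
Check: 83 mod 15 = 8 ✓, 83 mod 16 = 3 ✓

x ≡ 83 (mod 240)


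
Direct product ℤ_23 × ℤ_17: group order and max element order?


|ℤ_23 × ℤ_17| = 23 × 17 = 391
Max element order = lcm(23,17) = 391
Cyclic? Yes (gcd=1)

|ℤ_23×ℤ_17| = 391, max element order = 391


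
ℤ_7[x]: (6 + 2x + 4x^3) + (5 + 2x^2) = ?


Add coefficients mod 7:
x^0: 6 + 5 = 4 (mod 7)
x^1: 2 + 0 = 2 (mod 7)
x^2: 0 + 2 = 2 (mod 7)
x^3: 4 + 0 = 4 (mod 7)
Result: 4 + 2x + 2x^2 + 4x^3

f + g = 4 + 2x + 2x^2 + 4x^3


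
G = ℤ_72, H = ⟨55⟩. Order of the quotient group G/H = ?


|⟨55⟩| = n / gcd(55, 72) = 72 / 1 = 72
H is normal (ℤ_72 is abelian).
|G/H| = |G| / |H| = 72 / 72 = 1

|G/H| = 1


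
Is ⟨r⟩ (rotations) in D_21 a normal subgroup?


H = ⟨r⟩ (rotations) in D_21
The rotation subgroup ⟨r⟩ has index 2 in D_21, so it is normal

Yes, normal subgroup


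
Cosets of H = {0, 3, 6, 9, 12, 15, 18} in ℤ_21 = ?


H = {0, 3, 6, 9, 12, 15, 18}, |H| = 7
Number of cosets = |G|/|H| = 21/7 = 3
0 + H = {0, 3, 6, 9, 12, 15, 18}
1 + H = {1, 4, 7, 10, 13, 16, 19}
2 + H = {2, 5, 8, 11, 14, 17, 20}

Cosets: 0+H={0,3,6,9,12,15,18}; 1+H={1,4,7,10,13,16,19}; 2+H={2,5,8,11,14,17,20}


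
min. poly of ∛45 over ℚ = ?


∛45 satisfies x³ - 45 = 0, irreducible over ℚ (no rational root; 45 is not a perfect cube)

Minimal polynomial: x³ - 45


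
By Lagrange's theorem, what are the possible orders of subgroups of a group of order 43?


Lagrange's theorem: |H| divides |G|
|G| = 43
Divisors of 43: 1, 43

Possible subgroup orders: {1, 43}


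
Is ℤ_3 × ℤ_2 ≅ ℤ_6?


Comparing ℤ_3 × ℤ_2 and ℤ_6:
gcd(3,2) = 1, so ℤ_3 × ℤ_2 ≅ ℤ_6 (CRT)

Yes, ℤ_3 × ℤ_2 ≅ ℤ_6


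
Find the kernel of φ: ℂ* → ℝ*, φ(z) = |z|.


Kernel = preimage of identity
ker(φ) = {z ∈ ℂ* | |z| = 1} = unit circle S¹

ker(φ) = S¹ (unit circle)


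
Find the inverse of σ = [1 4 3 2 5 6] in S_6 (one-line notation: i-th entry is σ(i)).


To find σ⁻¹, swap domain and range:
σ(1) = 1 → σ⁻¹(1) = 1
σ(2) = 4 → σ⁻¹(4) = 2
σ(3) = 3 → σ⁻¹(3) = 3
σ(4) = 2 → σ⁻¹(2) = 4
σ(5) = 5 → σ⁻¹(5) = 5
σ(6) = 6 → σ⁻¹(6) = 6

σ⁻¹ = [1 4 3 2 5 6]


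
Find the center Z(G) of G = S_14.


Z(G) = {g ∈ G | gx = xg for all x ∈ G}
S_n is non-abelian for n ≥ 3; Z(S_14) is trivial

Z(S_14) = {e}


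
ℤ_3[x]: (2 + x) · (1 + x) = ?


Expand and collect like terms; reduce coefficients mod 3:
x^0: 2·1 = 2 ≡ 2 (mod 3)
x^1: 2·1 + 1·1 = 3 ≡ 0 (mod 3)
x^2: 1·1 = 1 ≡ 1 (mod 3)
Result: 2 + x^2

f · g = 2 + x^2


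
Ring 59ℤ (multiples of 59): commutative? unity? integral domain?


59ℤ is a commutative ring under +,× but has no multiplicative identity (1 ∉ 59ℤ); it has no zero divisors, but without unity it is not an integral domain
Commutative: Yes
Integral domain: No
Has unity: No

59ℤ (multiples of 59): Commutative=Yes, Unity=No


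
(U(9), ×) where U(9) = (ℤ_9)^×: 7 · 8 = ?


Operation: multiplication mod 9
7 · 8 = (a × b) mod 9 with a = 7, b = 8

7 · 8 = 2


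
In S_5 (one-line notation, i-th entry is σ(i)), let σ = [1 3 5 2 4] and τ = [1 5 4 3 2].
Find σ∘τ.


σ∘τ: apply τ first, then σ
1 →τ 1 →σ 1
2 →τ 5 →σ 4
3 →τ 4 →σ 2
4 →τ 3 →σ 5
5 →τ 2 →σ 3

σ∘τ = [1 4 2 5 3]


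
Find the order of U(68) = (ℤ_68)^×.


U(n) is the group of units mod n; |U(n)| = φ(n)
|U(68)| = φ(68) = 32

|U(68) = (ℤ_68)^×| = 32


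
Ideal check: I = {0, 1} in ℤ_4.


Check ideal conditions for I = {0, 1} in ℤ_4:
(1) I is an additive subgroup? No
(2) For r ∈ ℤ_4 and a ∈ I: r·a ∈ I? No  [counterexample: r=2, a=1, r·a mod 4 = 2 ∉ I]

No, I is not an ideal of ℤ_4


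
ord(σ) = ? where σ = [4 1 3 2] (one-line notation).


Cycle decomposition: (1 4 2)
Cycle lengths: 3
Order = lcm(3) = 3

ord(σ) = 3


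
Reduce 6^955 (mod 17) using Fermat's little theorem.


Fermat's little theorem: if p is prime and gcd(a,p)=1, then a^(p-1) ≡ 1 (mod p)
p = 17 is prime, gcd(6,17) = 1
Reduce exponent: 955 mod 16 = 11
So 6^955 ≡ 6^11 (mod 17)
6^11 mod 17 = 5

6^955 ≡ 5 (mod 17)


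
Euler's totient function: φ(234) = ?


Factor n: 234 = 2 × 3^2 × 13
φ(n) = n · ∏(1 - 1/p) over distinct primes p | n
φ(234) = 234 · (1 - 1/2) · (1 - 1/3) · (1 - 1/13) = 72

φ(234) = 72


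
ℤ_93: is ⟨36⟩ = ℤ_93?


g generates ℤ_n iff gcd(g, n) = 1
gcd(36, 93) = 3
Since gcd = 3 ≠ 1, ⟨36⟩ has order 31 < 93, so 36 is not a generator.

No, 36 does not generate ℤ_93


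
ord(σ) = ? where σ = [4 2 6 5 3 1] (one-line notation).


Cycle decomposition: (1 4 5 3 6)
Cycle lengths: 5
Order = lcm(5) = 5

ord(σ) = 5


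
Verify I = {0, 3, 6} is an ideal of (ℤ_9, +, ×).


Check ideal conditions for I = {0, 3, 6} in ℤ_9:
(1) I is an additive subgroup? Yes
(2) For r ∈ ℤ_9 and a ∈ I: r·a ∈ I? Yes

Yes, I is an ideal of ℤ_9


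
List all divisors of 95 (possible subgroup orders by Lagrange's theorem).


Lagrange's theorem: |H| divides |G|
|G| = 95
Divisors of 95: 1, 5, 19, 95

Possible subgroup orders: {1, 5, 19, 95}


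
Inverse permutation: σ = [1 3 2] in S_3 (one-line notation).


To find σ⁻¹, swap domain and range:
σ(1) = 1 → σ⁻¹(1) = 1
σ(2) = 3 → σ⁻¹(3) = 2
σ(3) = 2 → σ⁻¹(2) = 3

σ⁻¹ = [1 3 2]


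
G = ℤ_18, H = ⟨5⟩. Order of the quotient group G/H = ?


|⟨5⟩| = n / gcd(5, 18) = 18 / 1 = 18
H is normal (ℤ_18 is abelian).
|G/H| = |G| / |H| = 18 / 18 = 1

|G/H| = 1


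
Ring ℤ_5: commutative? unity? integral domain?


ℤ_5 is a commutative ring with unity 1; 5 is prime, so ℤ_5 is a field (hence an integral domain)
Commutative: Yes
Integral domain: Yes
Has unity: Yes

ℤ_5: Commutative=Yes, Unity=Yes


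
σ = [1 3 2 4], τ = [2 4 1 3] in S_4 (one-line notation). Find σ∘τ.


σ∘τ: apply τ first, then σ
1 →τ 2 →σ 3
2 →τ 4 →σ 4
3 →τ 1 →σ 1
4 →τ 3 →σ 2

σ∘τ = [3 4 1 2]


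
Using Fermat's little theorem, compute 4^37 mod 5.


Fermat's little theorem: if p is prime and gcd(a,p)=1, then a^(p-1) ≡ 1 (mod p)
p = 5 is prime, gcd(4,5) = 1
Reduce exponent: 37 mod 4 = 1
So 4^37 ≡ 4^1 (mod 5)
4^1 mod 5 = 4

4^37 ≡ 4 (mod 5)


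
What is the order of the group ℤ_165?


ℤ_n has n elements.

|ℤ_165| = 165


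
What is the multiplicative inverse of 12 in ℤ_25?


Use the extended Euclidean algorithm to write 1 = 12·s + 25·t; then s mod 25 is the inverse.
Euclidean algorithm:
  12 = 0·25 + 12
  25 = 2·12 + 1
  12 = 12·1 + 0
gcd(12,25) = 1
Back-substitution gives: 12·(-2) + 25·(1) = 1
So 12⁻¹ ≡ -2 ≡ 23 (mod 25)
Check: 12 × 23 = 276 ≡ 1 (mod 25) ✓

12⁻¹ ≡ 23 (mod 25)


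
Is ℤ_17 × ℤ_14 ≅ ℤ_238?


Comparing ℤ_17 × ℤ_14 and ℤ_238:
gcd(17,14) = 1, so ℤ_17 × ℤ_14 ≅ ℤ_238 (CRT)

Yes, ℤ_17 × ℤ_14 ≅ ℤ_238


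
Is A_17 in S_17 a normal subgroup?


H = A_17 in S_17
A_17 has index 2 in S_17, and every subgroup of index 2 is normal

Yes, normal subgroup


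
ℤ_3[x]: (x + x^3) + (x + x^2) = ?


Add coefficients mod 3:
x^0: 0 + 0 = 0 (mod 3)
x^1: 1 + 1 = 2 (mod 3)
x^2: 0 + 1 = 1 (mod 3)
x^3: 1 + 0 = 1 (mod 3)
Result: 2x + x^2 + x^3

f + g = 2x + x^2 + x^3


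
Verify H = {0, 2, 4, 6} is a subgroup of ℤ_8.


Subgroup test for H = {0, 2, 4, 6} in (ℤ_8, +):
(1) 0 ∈ H? Yes
(2) Closure: for all a,b ∈ H, (a+b) mod 8 ∈ H? Yes
(3) Inverses: for all a ∈ H, -a mod 8 ∈ H? Yes

Yes, H is a subgroup of ℤ_8


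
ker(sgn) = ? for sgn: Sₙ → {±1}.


Kernel = preimage of identity
ker(sgn) = even permutations = Aₙ

ker(sgn) = Aₙ


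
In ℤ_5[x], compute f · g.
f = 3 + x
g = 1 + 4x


Expand and collect like terms; reduce coefficients mod 5:
x^0: 3·1 = 3 ≡ 3 (mod 5)
x^1: 3·4 + 1·1 = 13 ≡ 3 (mod 5)
x^2: 1·4 = 4 ≡ 4 (mod 5)
Result: 3 + 3x + 4x^2

f · g = 3 + 3x + 4x^2


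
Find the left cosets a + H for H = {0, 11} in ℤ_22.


H = {0, 11}, |H| = 2
Number of cosets = |G|/|H| = 22/2 = 11
0 + H = {0, 11}
1 + H = {1, 12}
2 + H = {2, 13}
3 + H = {3, 14}
4 + H = {4, 15}
5 + H = {5, 16}
6 + H = {6, 17}
7 + H = {7, 18}
8 + H = {8, 19}
9 + H = {9, 20}
10 + H = {10, 21}

Cosets: 0+H={0,11}; 1+H={1,12}; 2+H={2,13}; 3+H={3,14}; 4+H={4,15}; 5+H={5,16}; 6+H={6,17}; 7+H={7,18}; 8+H={8,19}; 9+H={9,20}; 10+H={10,21}


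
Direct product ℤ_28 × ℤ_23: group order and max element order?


|ℤ_28 × ℤ_23| = 28 × 23 = 644
Max element order = lcm(28,23) = 644
Cyclic? Yes (gcd=1)

|ℤ_28×ℤ_23| = 644, max element order = 644


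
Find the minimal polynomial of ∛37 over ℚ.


∛37 satisfies x³ - 37 = 0, irreducible over ℚ (no rational root; 37 is not a perfect cube)

Minimal polynomial: x³ - 37


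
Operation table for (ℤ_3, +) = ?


Elements: {0, 1, 2}
Operation: addition mod 3
Entry (a, b) = (a + b) mod 3

Cayley table:
  | 0 | 1 | 2
0 | 0 | 1 | 2
1 | 1 | 2 | 0
2 | 2 | 0 | 1


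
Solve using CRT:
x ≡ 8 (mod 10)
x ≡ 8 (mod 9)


m₁ = 10, m₂ = 9, gcd = 1, so CRT applies. M = m₁·m₂ = 90
Let M₁ = M/m₁ = 9, M₂ = M/m₂ = 10
Find y₁ ≡ M₁⁻¹ (mod m₁): 9⁻¹ ≡ 9 (mod 10)
Find y₂ ≡ M₂⁻¹ (mod m₂): 10⁻¹ ≡ 1 (mod 9)
x = a₁·M₁·y₁ + a₂·M₂·y₂ = 8·9·9 + 8·10·1 = 728
Reduce mod 90: x ≡ 8
Check: 8 mod 10 = 8 ✓, 8 mod 9 = 8 ✓

x ≡ 8 (mod 90)


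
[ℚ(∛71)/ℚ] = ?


∛71 has minimal polynomial x³ - 71 (irreducible over ℚ since 71 is not a perfect cube)

[ℚ(∛71)/ℚ] = 3


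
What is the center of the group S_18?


Z(G) = {g ∈ G | gx = xg for all x ∈ G}
S_n is non-abelian for n ≥ 3; Z(S_18) is trivial

Z(S_18) = {e}


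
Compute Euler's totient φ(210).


Factor n: 210 = 2 × 3 × 5 × 7
φ(n) = n · ∏(1 - 1/p) over distinct primes p | n
φ(210) = 210 · (1 - 1/2) · (1 - 1/3) · (1 - 1/5) · (1 - 1/7) = 48

φ(210) = 48


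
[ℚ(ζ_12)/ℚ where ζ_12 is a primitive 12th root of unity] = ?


[ℚ(ζ_n):ℚ] = deg Φ_n(x) = φ(n). Here φ(12) = 4

[ℚ(ζ_12)/ℚ where ζ_12 is a primitive 12th root of unity] = 4


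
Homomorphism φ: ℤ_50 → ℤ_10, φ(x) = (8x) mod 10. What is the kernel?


Kernel = preimage of identity
ker(φ) = {x ∈ ℤ_50 : 8x ≡ 0 (mod 10)}. Since 10 | 50, φ is well-defined. The kernel is the cyclic subgroup ⟨5⟩ of ℤ_50 (order 10), i.e. {0, 5, 10, 15, 20, 25, 30, 35, 40, 45}

ker(φ) = {0, 5, 10, 15, 20, 25, 30, 35, 40, 45}


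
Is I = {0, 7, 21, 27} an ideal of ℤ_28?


Check ideal conditions for I = {0, 7, 21, 27} in ℤ_28:
(1) I is an additive subgroup? No
(2) For r ∈ ℤ_28 and a ∈ I: r·a ∈ I? No  [counterexample: r=2, a=7, r·a mod 28 = 14 ∉ I]

No, I is not an ideal of ℤ_28


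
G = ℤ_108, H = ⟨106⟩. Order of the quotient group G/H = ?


|⟨106⟩| = n / gcd(106, 108) = 108 / 2 = 54
H is normal (ℤ_108 is abelian).
|G/H| = |G| / |H| = 108 / 54 = 2

|G/H| = 2


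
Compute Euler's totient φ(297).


Factor n: 297 = 3^3 × 11
φ(n) = n · ∏(1 - 1/p) over distinct primes p | n
φ(297) = 297 · (1 - 1/3) · (1 - 1/11) = 180

φ(297) = 180


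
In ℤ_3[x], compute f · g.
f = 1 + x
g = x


Expand and collect like terms; reduce coefficients mod 3:
x^0: 1·0 = 0 ≡ 0 (mod 3)
x^1: 1·1 + 1·0 = 1 ≡ 1 (mod 3)
x^2: 1·1 = 1 ≡ 1 (mod 3)
Result: x + x^2

f · g = x + x^2


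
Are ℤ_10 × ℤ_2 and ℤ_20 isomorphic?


Comparing ℤ_10 × ℤ_2 and ℤ_20:
gcd(10,2) = 2 ≠ 1. Max element order in ℤ_10×ℤ_2 is lcm(10,2) = 10 < 20, so it has no element of order 20

No, ℤ_10 × ℤ_2 ≇ ℤ_20


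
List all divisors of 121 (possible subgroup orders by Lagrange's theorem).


Lagrange's theorem: |H| divides |G|
|G| = 121
Divisors of 121: 1, 11, 121

Possible subgroup orders: {1, 11, 121}


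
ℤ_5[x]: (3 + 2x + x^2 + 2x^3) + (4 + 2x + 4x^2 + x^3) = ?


Add coefficients mod 5:
x^0: 3 + 4 = 2 (mod 5)
x^1: 2 + 2 = 4 (mod 5)
x^2: 1 + 4 = 0 (mod 5)
x^3: 2 + 1 = 3 (mod 5)
Result: 2 + 4x + 3x^3

f + g = 2 + 4x + 3x^3


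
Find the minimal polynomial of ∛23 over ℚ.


∛23 satisfies x³ - 23 = 0, irreducible over ℚ (no rational root; 23 is not a perfect cube)

Minimal polynomial: x³ - 23


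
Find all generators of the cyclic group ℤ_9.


g generates ℤ_n iff gcd(g,n) = 1
Checking each g ∈ {1,...,8}:
gcd(1,9) = 1
gcd(2,9) = 1
gcd(3,9) = 3
gcd(4,9) = 1
gcd(5,9) = 1
gcd(6,9) = 3
gcd(7,9) = 1
gcd(8,9) = 1
Generators: {1, 2, 4, 5, 7, 8}
Number of generators = φ(9) = 6

Generators of ℤ_9 = {1, 2, 4, 5, 7, 8}


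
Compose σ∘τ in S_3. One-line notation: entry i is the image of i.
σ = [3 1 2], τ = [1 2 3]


σ∘τ: apply τ first, then σ
1 →τ 1 →σ 3
2 →τ 2 →σ 1
3 →τ 3 →σ 2

σ∘τ = [3 1 2]


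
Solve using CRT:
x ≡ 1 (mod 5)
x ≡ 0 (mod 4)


m₁ = 5, m₂ = 4, gcd = 1, so CRT applies. M = m₁·m₂ = 20
Let M₁ = M/m₁ = 4, M₂ = M/m₂ = 5
Find y₁ ≡ M₁⁻¹ (mod m₁): 4⁻¹ ≡ 4 (mod 5)
Find y₂ ≡ M₂⁻¹ (mod m₂): 5⁻¹ ≡ 1 (mod 4)
x = a₁·M₁·y₁ + a₂·M₂·y₂ = 1·4·4 + 0·5·1 = 16
Reduce mod 20: x ≡ 16
Check: 16 mod 5 = 1 ✓, 16 mod 4 = 0 ✓

x ≡ 16 (mod 20)


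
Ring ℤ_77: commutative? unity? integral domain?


ℤ_77 is a commutative ring with unity 1; 77 = 7×11 is composite, so 7·11 ≡ 0 gives zero divisors (not an integral domain)
Commutative: Yes
Integral domain: No
Has unity: Yes

ℤ_77: Commutative=Yes, Unity=Yes


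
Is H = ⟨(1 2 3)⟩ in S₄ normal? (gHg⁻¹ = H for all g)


H = ⟨(1 2 3)⟩ in S₄
(1 4)(1 2 3)(1 4)⁻¹ = (4 2 3) ∉ ⟨(1 2 3)⟩

No, not a normal subgroup


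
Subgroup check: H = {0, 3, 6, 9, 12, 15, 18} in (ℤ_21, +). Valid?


Subgroup test for H = {0, 3, 6, 9, 12, 15, 18} in (ℤ_21, +):
(1) 0 ∈ H? Yes
(2) Closure: for all a,b ∈ H, (a+b) mod 21 ∈ H? Yes
(3) Inverses: for all a ∈ H, -a mod 21 ∈ H? Yes

Yes, H is a subgroup of ℤ_21


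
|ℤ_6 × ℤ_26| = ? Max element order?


|ℤ_6 × ℤ_26| = 6 × 26 = 156
Max element order = lcm(6,26) = 78
Cyclic? No (gcd=2)

|ℤ_6×ℤ_26| = 156, max element order = 78


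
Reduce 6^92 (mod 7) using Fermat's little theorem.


Fermat's little theorem: if p is prime and gcd(a,p)=1, then a^(p-1) ≡ 1 (mod p)
p = 7 is prime, gcd(6,7) = 1
Reduce exponent: 92 mod 6 = 2
So 6^92 ≡ 6^2 (mod 7)
6^2 mod 7 = 1

6^92 ≡ 1 (mod 7)


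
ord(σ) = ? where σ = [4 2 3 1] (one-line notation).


Cycle decomposition: (1 4)
Cycle lengths: 2
Order = lcm(2) = 2

ord(σ) = 2


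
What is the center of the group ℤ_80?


Z(G) = {g ∈ G | gx = xg for all x ∈ G}
ℤ_80 is abelian, so Z(G) = G

Z(ℤ_80) = ℤ_80


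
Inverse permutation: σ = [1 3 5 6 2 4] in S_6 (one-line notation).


To find σ⁻¹, swap domain and range:
σ(1) = 1 → σ⁻¹(1) = 1
σ(2) = 3 → σ⁻¹(3) = 2
σ(3) = 5 → σ⁻¹(5) = 3
σ(4) = 6 → σ⁻¹(6) = 4
σ(5) = 2 → σ⁻¹(2) = 5
σ(6) = 4 → σ⁻¹(4) = 6

σ⁻¹ = [1 5 2 6 3 4]


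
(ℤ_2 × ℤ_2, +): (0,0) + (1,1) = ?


Operation: componentwise addition mod (2, 2)
(0,0) + (1,1) = ((a₁+b₁) mod 2, (a₂+b₂) mod 2) with a = (0,0), b = (1,1)

(0,0) + (1,1) = (1,1)


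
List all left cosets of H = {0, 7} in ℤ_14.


H = {0, 7}, |H| = 2
Number of cosets = |G|/|H| = 14/2 = 7
0 + H = {0, 7}
1 + H = {1, 8}
2 + H = {2, 9}
3 + H = {3, 10}
4 + H = {4, 11}
5 + H = {5, 12}
6 + H = {6, 13}

Cosets: 0+H={0,7}; 1+H={1,8}; 2+H={2,9}; 3+H={3,10}; 4+H={4,11}; 5+H={5,12}; 6+H={6,13}


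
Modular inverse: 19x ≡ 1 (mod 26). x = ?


Use the extended Euclidean algorithm to write 1 = 19·s + 26·t; then s mod 26 is the inverse.
Euclidean algorithm:
  19 = 0·26 + 19
  26 = 1·19 + 7
  19 = 2·7 + 5
  7 = 1·5 + 2
  5 = 2·2 + 1
  2 = 2·1 + 0
gcd(19,26) = 1
Back-substitution gives: 19·(11) + 26·(-8) = 1
So 19⁻¹ ≡ 11 ≡ 11 (mod 26)
Check: 19 × 11 = 209 ≡ 1 (mod 26) ✓

19⁻¹ ≡ 11 (mod 26)


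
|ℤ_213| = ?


ℤ_n has n elements.

|ℤ_213| = 213


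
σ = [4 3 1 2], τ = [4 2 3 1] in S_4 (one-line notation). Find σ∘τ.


σ∘τ: apply τ first, then σ
1 →τ 4 →σ 2
2 →τ 2 →σ 3
3 →τ 3 →σ 1
4 →τ 1 →σ 4

σ∘τ = [2 3 1 4]


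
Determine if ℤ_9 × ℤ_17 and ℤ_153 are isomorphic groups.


Comparing ℤ_9 × ℤ_17 and ℤ_153:
gcd(9,17) = 1, so ℤ_9 × ℤ_17 ≅ ℤ_153 (CRT)

Yes, ℤ_9 × ℤ_17 ≅ ℤ_153


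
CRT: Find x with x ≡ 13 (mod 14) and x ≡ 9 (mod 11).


m₁ = 14, m₂ = 11, gcd = 1, so CRT applies. M = m₁·m₂ = 154
Let M₁ = M/m₁ = 11, M₂ = M/m₂ = 14
Find y₁ ≡ M₁⁻¹ (mod m₁): 11⁻¹ ≡ 9 (mod 14)
Find y₂ ≡ M₂⁻¹ (mod m₂): 14⁻¹ ≡ 4 (mod 11)
x = a₁·M₁·y₁ + a₂·M₂·y₂ = 13·11·9 + 9·14·4 = 1791
Reduce mod 154: x ≡ 97
Check: 97 mod 14 = 13 ✓, 97 mod 11 = 9 ✓

x ≡ 97 (mod 154)


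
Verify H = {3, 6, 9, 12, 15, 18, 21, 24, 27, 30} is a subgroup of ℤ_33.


Subgroup test for H = {3, 6, 9, 12, 15, 18, 21, 24, 27, 30} in (ℤ_33, +):
(1) 0 ∈ H? No
(2) Closure: for all a,b ∈ H, (a+b) mod 33 ∈ H? No  [counterexample: 3 + 30 = 0 ∉ H]
(3) Inverses: for all a ∈ H, -a mod 33 ∈ H? Yes

No, H is not a subgroup of ℤ_33


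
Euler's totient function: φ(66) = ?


Factor n: 66 = 2 × 3 × 11
φ(n) = n · ∏(1 - 1/p) over distinct primes p | n
φ(66) = 66 · (1 - 1/2) · (1 - 1/3) · (1 - 1/11) = 20

φ(66) = 20


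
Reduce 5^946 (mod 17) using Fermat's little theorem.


Fermat's little theorem: if p is prime and gcd(a,p)=1, then a^(p-1) ≡ 1 (mod p)
p = 17 is prime, gcd(5,17) = 1
Reduce exponent: 946 mod 16 = 2
So 5^946 ≡ 5^2 (mod 17)
5^2 mod 17 = 8

5^946 ≡ 8 (mod 17)


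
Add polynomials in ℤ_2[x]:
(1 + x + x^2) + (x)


Add coefficients mod 2:
x^0: 1 + 0 = 1 (mod 2)
x^1: 1 + 1 = 0 (mod 2)
x^2: 1 + 0 = 1 (mod 2)
Result: 1 + x^2

f + g = 1 + x^2


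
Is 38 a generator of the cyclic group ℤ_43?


g generates ℤ_n iff gcd(g, n) = 1
gcd(38, 43) = 1
Since gcd = 1, 38 is a generator.

Yes, 38 generates ℤ_43


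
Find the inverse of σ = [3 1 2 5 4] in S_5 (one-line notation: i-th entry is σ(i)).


To find σ⁻¹, swap domain and range:
σ(1) = 3 → σ⁻¹(3) = 1
σ(2) = 1 → σ⁻¹(1) = 2
σ(3) = 2 → σ⁻¹(2) = 3
σ(4) = 5 → σ⁻¹(5) = 4
σ(5) = 4 → σ⁻¹(4) = 5

σ⁻¹ = [2 3 1 5 4]


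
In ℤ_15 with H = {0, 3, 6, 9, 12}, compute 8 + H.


8 + H = {8 + h (mod 15) : h ∈ H}
8+0=8, 8+3=11, 8+6=14, 8+9=2, 8+12=5
8 + H = {2, 5, 8, 11, 14} = 2 + H

8 + H = {2, 5, 8, 11, 14}


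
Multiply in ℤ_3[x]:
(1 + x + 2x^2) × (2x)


Expand and collect like terms; reduce coefficients mod 3:
x^0: 1·0 = 0 ≡ 0 (mod 3)
x^1: 1·2 + 1·0 = 2 ≡ 2 (mod 3)
x^2: 1·2 + 2·0 = 2 ≡ 2 (mod 3)
x^3: 2·2 = 4 ≡ 1 (mod 3)
Result: 2x + 2x^2 + x^3

f · g = 2x + 2x^2 + x^3


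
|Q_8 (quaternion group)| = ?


Q_8 = {±1, ±i, ±j, ±k}
|Q_8| = 8

|Q_8 (quaternion group)| = 8


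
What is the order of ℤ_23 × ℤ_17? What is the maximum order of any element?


|ℤ_23 × ℤ_17| = 23 × 17 = 391
Max element order = lcm(23,17) = 391
Cyclic? Yes (gcd=1)

|ℤ_23×ℤ_17| = 391, max element order = 391


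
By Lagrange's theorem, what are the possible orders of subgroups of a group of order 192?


Lagrange's theorem: |H| divides |G|
|G| = 192
Divisors of 192: 1, 2, 3, 4, 6, 8, 12, 16, 24, 32, 48, 64, 96, 192

Possible subgroup orders: {1, 2, 3, 4, 6, 8, 12, 16, 24, 32, 48, 64, 96, 192}


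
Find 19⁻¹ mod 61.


Use the extended Euclidean algorithm to write 1 = 19·s + 61·t; then s mod 61 is the inverse.
Euclidean algorithm:
  19 = 0·61 + 19
  61 = 3·19 + 4
  19 = 4·4 + 3
  4 = 1·3 + 1
  3 = 3·1 + 0
gcd(19,61) = 1
Back-substitution gives: 19·(-16) + 61·(5) = 1
So 19⁻¹ ≡ -16 ≡ 45 (mod 61)
Check: 19 × 45 = 855 ≡ 1 (mod 61) ✓

19⁻¹ ≡ 45 (mod 61)


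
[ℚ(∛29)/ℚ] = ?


∛29 has minimal polynomial x³ - 29 (irreducible over ℚ since 29 is not a perfect cube)

[ℚ(∛29)/ℚ] = 3


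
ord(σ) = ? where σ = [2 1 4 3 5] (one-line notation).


Cycle decomposition: (1 2) (3 4)
Cycle lengths: 2, 2
Order = lcm(2, 2) = 2

ord(σ) = 2


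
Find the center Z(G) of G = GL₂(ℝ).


Z(G) = {g ∈ G | gx = xg for all x ∈ G}
Only scalar multiples of the identity commute with all invertible matrices

Z(GL₂(ℝ)) = {aI : a ∈ ℝ, a ≠ 0}


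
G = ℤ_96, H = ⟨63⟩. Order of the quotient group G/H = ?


|⟨63⟩| = n / gcd(63, 96) = 96 / 3 = 32
H is normal (ℤ_96 is abelian).
|G/H| = |G| / |H| = 96 / 32 = 3

|G/H| = 3


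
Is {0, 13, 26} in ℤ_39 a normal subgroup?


H = {0, 13, 26} in ℤ_39
ℤ_39 is abelian; every subgroup of an abelian group is normal

Yes, normal subgroup


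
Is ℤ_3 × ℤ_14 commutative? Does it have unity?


Direct product ring; commutative with unity (1,1); but (1,0)·(0,1) = (0,0) gives zero divisors, so not an integral domain
Commutative: Yes
Integral domain: No
Has unity: Yes

ℤ_3 × ℤ_14: Commutative=Yes, Unity=Yes


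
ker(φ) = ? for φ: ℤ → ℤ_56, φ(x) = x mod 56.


Kernel = preimage of identity
ker(φ) = {x ∈ ℤ : x ≡ 0 (mod 56)} = 56ℤ = {0, ±56, ±112, ...}

ker(φ) = 56ℤ


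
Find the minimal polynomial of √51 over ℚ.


√51 satisfies x² - 51 = 0, irreducible over ℚ since 51 is squarefree

Minimal polynomial: x² - 51


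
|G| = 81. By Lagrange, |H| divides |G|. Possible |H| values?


Lagrange's theorem: |H| divides |G|
|G| = 81
Divisors of 81: 1, 3, 9, 27, 81

Possible subgroup orders: {1, 3, 9, 27, 81}


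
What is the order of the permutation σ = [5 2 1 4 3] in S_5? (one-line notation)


Cycle decomposition: (1 5 3)
Cycle lengths: 3
Order = lcm(3) = 3

ord(σ) = 3


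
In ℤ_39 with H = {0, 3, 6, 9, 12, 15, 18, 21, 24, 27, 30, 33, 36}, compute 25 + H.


25 + H = {25 + h (mod 39) : h ∈ H}
25+0=25, 25+3=28, 25+6=31, 25+9=34, 25+12=37, 25+15=1, 25+18=4, 25+21=7, 25+24=10, 25+27=13, 25+30=16, 25+33=19, 25+36=22
25 + H = {1, 4, 7, 10, 13, 16, 19, 22, 25, 28, 31, 34, 37} = 1 + H

25 + H = {1, 4, 7, 10, 13, 16, 19, 22, 25, 28, 31, 34, 37}


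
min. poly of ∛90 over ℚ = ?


∛90 satisfies x³ - 90 = 0, irreducible over ℚ (no rational root; 90 is not a perfect cube)

Minimal polynomial: x³ - 90


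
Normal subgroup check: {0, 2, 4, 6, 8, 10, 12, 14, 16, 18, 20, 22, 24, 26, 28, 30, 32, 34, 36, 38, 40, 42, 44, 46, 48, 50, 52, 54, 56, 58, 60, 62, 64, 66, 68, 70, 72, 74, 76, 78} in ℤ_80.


H = {0, 2, 4, 6, 8, 10, 12, 14, 16, 18, 20, 22, 24, 26, 28, 30, 32, 34, 36, 38, 40, 42, 44, 46, 48, 50, 52, 54, 56, 58, 60, 62, 64, 66, 68, 70, 72, 74, 76, 78} in ℤ_80
ℤ_80 is abelian; every subgroup of an abelian group is normal

Yes, normal subgroup


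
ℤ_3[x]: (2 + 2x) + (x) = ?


Add coefficients mod 3:
x^0: 2 + 0 = 2 (mod 3)
x^1: 2 + 1 = 0 (mod 3)
Result: 2

f + g = 2


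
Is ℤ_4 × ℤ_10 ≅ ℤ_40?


Comparing ℤ_4 × ℤ_10 and ℤ_40:
gcd(4,10) = 2 ≠ 1. Max element order in ℤ_4×ℤ_10 is lcm(4,10) = 20 < 40, so it has no element of order 40

No, ℤ_4 × ℤ_10 ≇ ℤ_40


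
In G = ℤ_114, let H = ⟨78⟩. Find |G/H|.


|⟨78⟩| = n / gcd(78, 114) = 114 / 6 = 19
H is normal (ℤ_114 is abelian).
|G/H| = |G| / |H| = 114 / 19 = 6

|G/H| = 6


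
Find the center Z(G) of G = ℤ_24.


Z(G) = {g ∈ G | gx = xg for all x ∈ G}
ℤ_24 is abelian, so Z(G) = G

Z(ℤ_24) = ℤ_24


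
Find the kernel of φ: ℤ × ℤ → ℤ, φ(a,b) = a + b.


Kernel = preimage of identity
ker(φ) = {(a,b) ∈ ℤ² | a+b = 0} = {(a,-a) | a ∈ ℤ}

ker(φ) = {(a,-a) | a ∈ ℤ}


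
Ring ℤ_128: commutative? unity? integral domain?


ℤ_128 is a commutative ring with unity 1; 128 = 2×64 is composite, so 2·64 ≡ 0 gives zero divisors (not an integral domain)
Commutative: Yes
Integral domain: No
Has unity: Yes

ℤ_128: Commutative=Yes, Unity=Yes


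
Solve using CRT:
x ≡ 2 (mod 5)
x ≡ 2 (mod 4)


m₁ = 5, m₂ = 4, gcd = 1, so CRT applies. M = m₁·m₂ = 20
Let M₁ = M/m₁ = 4, M₂ = M/m₂ = 5
Find y₁ ≡ M₁⁻¹ (mod m₁): 4⁻¹ ≡ 4 (mod 5)
Find y₂ ≡ M₂⁻¹ (mod m₂): 5⁻¹ ≡ 1 (mod 4)
x = a₁·M₁·y₁ + a₂·M₂·y₂ = 2·4·4 + 2·5·1 = 42
Reduce mod 20: x ≡ 2
Check: 2 mod 5 = 2 ✓, 2 mod 4 = 2 ✓

x ≡ 2 (mod 20)


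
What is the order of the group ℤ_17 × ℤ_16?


|A × B| = |A| · |B|
|ℤ_17 × ℤ_16| = 17 × 16 = 272

|ℤ_17 × ℤ_16| = 272


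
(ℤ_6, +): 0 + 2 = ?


Operation: addition mod 6
0 + 2 = (a + b) mod 6 with a = 0, b = 2

0 + 2 = 2


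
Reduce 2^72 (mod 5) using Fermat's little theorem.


Fermat's little theorem: if p is prime and gcd(a,p)=1, then a^(p-1) ≡ 1 (mod p)
p = 5 is prime, gcd(2,5) = 1
Reduce exponent: 72 mod 4 = 0
So 2^72 ≡ 2^0 (mod 5)
2^0 = 1

2^72 ≡ 1 (mod 5)


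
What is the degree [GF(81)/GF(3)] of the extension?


GF(81) = GF(3^4), so the extension degree is 4

[GF(81)/GF(3)] = 4


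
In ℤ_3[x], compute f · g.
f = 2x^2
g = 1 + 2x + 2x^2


Expand and collect like terms; reduce coefficients mod 3:
x^0: 0·1 = 0 ≡ 0 (mod 3)
x^1: 0·2 + 0·1 = 0 ≡ 0 (mod 3)
x^2: 0·2 + 0·2 + 2·1 = 2 ≡ 2 (mod 3)
x^3: 0·2 + 2·2 = 4 ≡ 1 (mod 3)
x^4: 2·2 = 4 ≡ 1 (mod 3)
Result: 2x^2 + x^3 + x^4

f · g = 2x^2 + x^3 + x^4


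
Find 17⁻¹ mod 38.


Use the extended Euclidean algorithm to write 1 = 17·s + 38·t; then s mod 38 is the inverse.
Euclidean algorithm:
  17 = 0·38 + 17
  38 = 2·17 + 4
  17 = 4·4 + 1
  4 = 4·1 + 0
gcd(17,38) = 1
Back-substitution gives: 17·(9) + 38·(-4) = 1
So 17⁻¹ ≡ 9 ≡ 9 (mod 38)
Check: 17 × 9 = 153 ≡ 1 (mod 38) ✓

17⁻¹ ≡ 9 (mod 38)


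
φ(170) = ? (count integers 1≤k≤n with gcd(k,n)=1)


Factor n: 170 = 2 × 5 × 17
φ(n) = n · ∏(1 - 1/p) over distinct primes p | n
φ(170) = 170 · (1 - 1/2) · (1 - 1/5) · (1 - 1/17) = 64

φ(170) = 64


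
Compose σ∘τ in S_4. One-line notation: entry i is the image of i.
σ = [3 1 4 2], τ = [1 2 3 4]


σ∘τ: apply τ first, then σ
1 →τ 1 →σ 3
2 →τ 2 →σ 1
3 →τ 3 →σ 4
4 →τ 4 →σ 2

σ∘τ = [3 1 4 2]


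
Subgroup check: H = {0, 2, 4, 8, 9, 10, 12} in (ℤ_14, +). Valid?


Subgroup test for H = {0, 2, 4, 8, 9, 10, 12} in (ℤ_14, +):
(1) 0 ∈ H? Yes
(2) Closure: for all a,b ∈ H, (a+b) mod 14 ∈ H? No  [counterexample: 2 + 4 = 6 ∉ H]
(3) Inverses: for all a ∈ H, -a mod 14 ∈ H? No

No, H is not a subgroup of ℤ_14


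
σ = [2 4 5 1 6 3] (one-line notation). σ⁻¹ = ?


To find σ⁻¹, swap domain and range:
σ(1) = 2 → σ⁻¹(2) = 1
σ(2) = 4 → σ⁻¹(4) = 2
σ(3) = 5 → σ⁻¹(5) = 3
σ(4) = 1 → σ⁻¹(1) = 4
σ(5) = 6 → σ⁻¹(6) = 5
σ(6) = 3 → σ⁻¹(3) = 6

σ⁻¹ = [4 1 6 2 3 5]


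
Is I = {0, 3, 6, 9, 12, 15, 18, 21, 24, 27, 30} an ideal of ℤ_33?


Check ideal conditions for I = {0, 3, 6, 9, 12, 15, 18, 21, 24, 27, 30} in ℤ_33:
(1) I is an additive subgroup? Yes
(2) For r ∈ ℤ_33 and a ∈ I: r·a ∈ I? Yes

Yes, I is an ideal of ℤ_33


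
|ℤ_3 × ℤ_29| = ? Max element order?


|ℤ_3 × ℤ_29| = 3 × 29 = 87
Max element order = lcm(3,29) = 87
Cyclic? Yes (gcd=1)

|ℤ_3×ℤ_29| = 87, max element order = 87


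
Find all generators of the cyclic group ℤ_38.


g generates ℤ_n iff gcd(g,n) = 1
Prime factors of 38: 2, 19
Generators are g ∈ {1,...,37} not divisible by any of these primes.
Generators: {1, 3, 5, 7, 9, 11, 13, 15, 17, 21, 23, 25, 27, 29, 31, 33, 35, 37}
Number of generators = φ(38) = 18

Generators of ℤ_38 = {1, 3, 5, 7, 9, 11, 13, 15, 17, 21, 23, 25, 27, 29, 31, 33, 35, 37}


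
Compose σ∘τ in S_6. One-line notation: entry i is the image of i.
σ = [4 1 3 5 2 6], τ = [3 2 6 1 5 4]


σ∘τ: apply τ first, then σ
1 →τ 3 →σ 3
2 →τ 2 →σ 1
3 →τ 6 →σ 6
4 →τ 1 →σ 4
5 →τ 5 →σ 2
6 →τ 4 →σ 5

σ∘τ = [3 1 6 4 2 5]


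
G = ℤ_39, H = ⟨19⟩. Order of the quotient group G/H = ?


|⟨19⟩| = n / gcd(19, 39) = 39 / 1 = 39
H is normal (ℤ_39 is abelian).
|G/H| = |G| / |H| = 39 / 39 = 1

|G/H| = 1


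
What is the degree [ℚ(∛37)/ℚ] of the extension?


∛37 has minimal polynomial x³ - 37 (irreducible over ℚ since 37 is not a perfect cube)

[ℚ(∛37)/ℚ] = 3


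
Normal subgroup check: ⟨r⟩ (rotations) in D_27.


H = ⟨r⟩ (rotations) in D_27
The rotation subgroup ⟨r⟩ has index 2 in D_27, so it is normal

Yes, normal subgroup


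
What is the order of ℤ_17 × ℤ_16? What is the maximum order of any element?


|ℤ_17 × ℤ_16| = 17 × 16 = 272
Max element order = lcm(17,16) = 272
Cyclic? Yes (gcd=1)

|ℤ_17×ℤ_16| = 272, max element order = 272


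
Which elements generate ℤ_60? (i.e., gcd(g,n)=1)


g generates ℤ_n iff gcd(g,n) = 1
Prime factors of 60: 2, 3, 5
Generators are g ∈ {1,...,59} not divisible by any of these primes.
Generators: {1, 7, 11, 13, 17, 19, 23, 29, 31, 37, 41, 43, 47, 49, 53, 59}
Number of generators = φ(60) = 16

Generators of ℤ_60 = {1, 7, 11, 13, 17, 19, 23, 29, 31, 37, 41, 43, 47, 49, 53, 59}


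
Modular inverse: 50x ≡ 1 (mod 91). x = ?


Use the extended Euclidean algorithm to write 1 = 50·s + 91·t; then s mod 91 is the inverse.
Euclidean algorithm:
  50 = 0·91 + 50
  91 = 1·50 + 41
  50 = 1·41 + 9
  41 = 4·9 + 5
  9 = 1·5 + 4
  5 = 1·4 + 1
  4 = 4·1 + 0
gcd(50,91) = 1
Back-substitution gives: 50·(-20) + 91·(11) = 1
So 50⁻¹ ≡ -20 ≡ 71 (mod 91)
Check: 50 × 71 = 3550 ≡ 1 (mod 91) ✓

50⁻¹ ≡ 71 (mod 91)


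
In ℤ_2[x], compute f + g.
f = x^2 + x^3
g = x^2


Add coefficients mod 2:
x^0: 0 + 0 = 0 (mod 2)
x^1: 0 + 0 = 0 (mod 2)
x^2: 1 + 1 = 0 (mod 2)
x^3: 1 + 0 = 1 (mod 2)
Result: x^3

f + g = x^3


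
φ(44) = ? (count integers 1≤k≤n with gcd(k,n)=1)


Factor n: 44 = 2^2 × 11
φ(n) = n · ∏(1 - 1/p) over distinct primes p | n
φ(44) = 44 · (1 - 1/2) · (1 - 1/11) = 20

φ(44) = 20
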